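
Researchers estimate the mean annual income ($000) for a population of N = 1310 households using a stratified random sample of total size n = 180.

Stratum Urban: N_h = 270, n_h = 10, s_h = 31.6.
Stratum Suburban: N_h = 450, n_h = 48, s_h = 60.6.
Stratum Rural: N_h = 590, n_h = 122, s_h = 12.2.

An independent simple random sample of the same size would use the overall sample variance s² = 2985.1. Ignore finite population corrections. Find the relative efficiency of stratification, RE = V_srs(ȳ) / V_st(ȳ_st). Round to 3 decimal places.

RE ≈ 1.227

V̂(ȳ_st) = Σ W_h² s_h²/n_h, with W_h = N_h/N and N = 1310:
  stratum Urban: (270/1310)²·31.6²/10 = 4.24189
  stratum Suburban: (450/1310)²·60.6²/48 = 9.02789
  stratum Rural: (590/1310)²·12.2²/122 = 0.247469
V_st = 13.5173
V_srs = s²/n = 2985.1/180 = 16.5839
Relative efficiency = V_srs / V_st = 16.5839/13.5173 = 1.2269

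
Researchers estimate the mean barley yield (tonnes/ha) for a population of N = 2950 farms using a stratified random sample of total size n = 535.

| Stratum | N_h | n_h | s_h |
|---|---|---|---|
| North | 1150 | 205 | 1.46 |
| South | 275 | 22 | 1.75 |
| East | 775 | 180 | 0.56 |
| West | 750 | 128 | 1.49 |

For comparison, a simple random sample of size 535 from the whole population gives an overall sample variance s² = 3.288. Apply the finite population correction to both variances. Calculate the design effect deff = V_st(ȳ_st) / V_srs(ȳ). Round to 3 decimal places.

deff ≈ 0.682

V̂(ȳ_st) = Σ W_h² (1 − n_h/N_h) s_h²/n_h, with W_h = N_h/N and N = 2950:
  stratum North: (1150/2950)²·(1 − 205/1150)·1.46²/205 = 0.00129849
  stratum South: (275/2950)²·(1 − 22/275)·1.75²/22 = 0.00111292
  stratum East: (775/2950)²·(1 − 180/775)·0.56²/180 = 9.23163e-05
  stratum West: (750/2950)²·(1 − 128/750)·1.49²/128 = 0.000929759
V_st = 0.00343348
V_srs = (1 − 535/2950)·3.288/535 = 0.00503122
deff = V_st / V_srs = 0.00343348/0.00503122 = 0.6824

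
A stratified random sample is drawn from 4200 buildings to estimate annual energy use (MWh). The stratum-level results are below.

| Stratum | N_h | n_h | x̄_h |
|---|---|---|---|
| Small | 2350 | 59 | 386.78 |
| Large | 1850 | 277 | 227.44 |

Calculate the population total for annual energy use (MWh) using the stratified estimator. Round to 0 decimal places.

τ̂_st ≈ 1329697

τ̂_st = Σ N_h x̄_h = 2350·386.78 + 1850·227.44 = 1329697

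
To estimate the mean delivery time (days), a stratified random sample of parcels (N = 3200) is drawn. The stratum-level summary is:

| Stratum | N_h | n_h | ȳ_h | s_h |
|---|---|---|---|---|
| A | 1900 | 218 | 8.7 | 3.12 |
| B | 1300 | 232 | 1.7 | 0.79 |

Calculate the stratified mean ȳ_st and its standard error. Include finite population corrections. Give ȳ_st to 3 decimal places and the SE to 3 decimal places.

ȳ_st ≈ 5.856, SE ≈ 0.120

ȳ_st = Σ W_h ȳ_h = (1900·8.7 + 1300·1.7)/3200 = 5.85625
V̂(ȳ_st) = Σ W_h² (1 − n_h/N_h) s_h²/n_h, with W_h = N_h/N and N = 3200:
  stratum A: (1900/3200)²·(1 − 218/1900)·3.12²/218 = 0.0139358
  stratum B: (1300/3200)²·(1 − 232/1300)·0.79²/232 = 0.000364738
V̂(ȳ_st) = 0.0143006
SE(ȳ_st) = √0.0143006 = 0.119585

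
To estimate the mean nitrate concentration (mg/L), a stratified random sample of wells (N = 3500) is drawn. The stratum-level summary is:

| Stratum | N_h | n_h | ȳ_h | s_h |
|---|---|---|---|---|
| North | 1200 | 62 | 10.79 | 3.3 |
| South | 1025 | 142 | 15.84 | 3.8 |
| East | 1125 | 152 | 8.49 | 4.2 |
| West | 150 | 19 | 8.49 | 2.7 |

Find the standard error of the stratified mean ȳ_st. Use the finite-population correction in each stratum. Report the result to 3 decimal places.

SE(ȳ_st) ≈ 0.195

V̂(ȳ_st) = Σ W_h² (1 − n_h/N_h) s_h²/n_h, with W_h = N_h/N and N = 3500:
  stratum North: (1200/3500)²·(1 − 62/1200)·3.3²/62 = 0.0195805
  stratum South: (1025/3500)²·(1 − 142/1025)·3.8²/142 = 0.00751324
  stratum East: (1125/3500)²·(1 − 152/1125)·4.2²/152 = 0.0103701
  stratum West: (150/3500)²·(1 − 19/150)·2.7²/19 = 0.000615461
V̂(ȳ_st) = 0.0380793
SE(ȳ_st) = √0.0380793 = 0.195139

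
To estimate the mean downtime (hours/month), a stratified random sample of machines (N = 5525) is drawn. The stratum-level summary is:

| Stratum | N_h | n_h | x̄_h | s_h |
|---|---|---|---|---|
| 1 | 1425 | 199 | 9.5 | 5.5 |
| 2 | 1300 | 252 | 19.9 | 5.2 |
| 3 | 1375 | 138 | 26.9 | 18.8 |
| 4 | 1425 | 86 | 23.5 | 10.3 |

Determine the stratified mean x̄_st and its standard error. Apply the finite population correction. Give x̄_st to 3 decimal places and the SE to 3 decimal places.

x̄_st = Σ W_h x̄_h = (1425·9.5 + 1300·19.9 + 1375·26.9 + 1425·23.5)/5525 = 19.88824
V̂(x̄_st) = Σ W_h² (1 − n_h/N_h) s_h²/n_h, with W_h = N_h/N and N = 5525:
  stratum 1: (1425/5525)²·(1 − 199/1425)·5.5²/199 = 0.00869988
  stratum 2: (1300/5525)²·(1 − 252/1300)·5.2²/252 = 0.00478902
  stratum 3: (1375/5525)²·(1 − 138/1375)·18.8²/138 = 0.142707
  stratum 4: (1425/5525)²·(1 − 86/1425)·10.3²/86 = 0.0771093
V̂(x̄_st) = 0.233305
SE(x̄_st) = √0.233305 = 0.483016

x̄_st ≈ 19.888, SE ≈ 0.483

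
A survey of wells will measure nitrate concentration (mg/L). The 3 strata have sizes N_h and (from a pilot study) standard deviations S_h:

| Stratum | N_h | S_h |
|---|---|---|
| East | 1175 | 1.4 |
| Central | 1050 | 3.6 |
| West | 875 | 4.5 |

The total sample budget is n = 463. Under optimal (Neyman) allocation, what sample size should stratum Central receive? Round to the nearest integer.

Neyman allocation: n_h = n · N_h S_h / Σ N_i S_i, with n = 463.
  stratum East: N_h·S_h = 1175·1.4 = 1645.00
  stratum Central: N_h·S_h = 1050·3.6 = 3780.00
  stratum West: N_h·S_h = 875·4.5 = 3937.50
Σ N_h S_h = 9362.50
n for stratum Central = 463·3780.00/9362.50 = 186.931 → 187

187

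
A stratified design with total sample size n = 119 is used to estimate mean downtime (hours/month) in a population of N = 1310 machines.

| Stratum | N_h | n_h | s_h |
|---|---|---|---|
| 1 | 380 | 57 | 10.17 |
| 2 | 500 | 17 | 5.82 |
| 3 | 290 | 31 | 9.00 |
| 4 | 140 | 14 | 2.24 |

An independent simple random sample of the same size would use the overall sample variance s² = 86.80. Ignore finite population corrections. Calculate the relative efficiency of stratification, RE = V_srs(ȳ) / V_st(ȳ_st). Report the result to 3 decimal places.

V̂(ȳ_st) = Σ W_h² s_h²/n_h, with W_h = N_h/N and N = 1310:
  stratum 1: (380/1310)²·10.17²/57 = 0.152683
  stratum 2: (500/1310)²·5.82²/17 = 0.290265
  stratum 3: (290/1310)²·9.00²/31 = 0.128049
  stratum 4: (140/1310)²·2.24²/14 = 0.00409337
V_st = 0.575091
V_srs = s²/n = 86.80/119 = 0.729412
Relative efficiency = V_srs / V_st = 0.729412/0.575091 = 1.2683

RE ≈ 1.268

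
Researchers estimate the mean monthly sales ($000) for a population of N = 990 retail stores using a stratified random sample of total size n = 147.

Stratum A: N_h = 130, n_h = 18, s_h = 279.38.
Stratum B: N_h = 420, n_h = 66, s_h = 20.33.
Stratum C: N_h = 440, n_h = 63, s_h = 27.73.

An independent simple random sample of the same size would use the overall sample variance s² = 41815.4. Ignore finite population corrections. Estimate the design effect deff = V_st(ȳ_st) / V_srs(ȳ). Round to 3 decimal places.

V̂(ȳ_st) = Σ W_h² s_h²/n_h, with W_h = N_h/N and N = 990:
  stratum A: (130/990)²·279.38²/18 = 74.7712
  stratum B: (420/990)²·20.33²/66 = 1.12709
  stratum C: (440/990)²·27.73²/63 = 2.41098
V_st = 78.3093
V_srs = s²/n = 41815.4/147 = 284.459
deff = V_st / V_srs = 78.3093/284.459 = 0.2753

deff ≈ 0.275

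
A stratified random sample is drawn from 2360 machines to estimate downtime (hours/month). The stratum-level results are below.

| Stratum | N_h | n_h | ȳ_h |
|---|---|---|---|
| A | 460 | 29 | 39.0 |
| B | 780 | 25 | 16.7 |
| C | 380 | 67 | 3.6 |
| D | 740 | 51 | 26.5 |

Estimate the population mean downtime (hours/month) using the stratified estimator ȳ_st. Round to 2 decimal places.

ȳ_st ≈ 22.01

N = Σ N_h = 2360. Stratum weights W_h = N_h/N.
ȳ_st = (460·39.0 + 780·16.7 + 380·3.6 + 740·26.5) / 2360 = 22.0102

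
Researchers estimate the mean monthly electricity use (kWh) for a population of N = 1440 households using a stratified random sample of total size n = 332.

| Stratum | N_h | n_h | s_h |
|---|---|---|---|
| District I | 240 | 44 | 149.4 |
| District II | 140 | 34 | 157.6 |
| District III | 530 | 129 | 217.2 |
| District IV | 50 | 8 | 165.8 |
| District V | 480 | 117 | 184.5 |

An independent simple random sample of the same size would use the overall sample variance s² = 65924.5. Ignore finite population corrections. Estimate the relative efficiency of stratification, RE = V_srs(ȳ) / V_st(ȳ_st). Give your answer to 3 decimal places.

V̂(ȳ_st) = Σ W_h² s_h²/n_h, with W_h = N_h/N and N = 1440:
  stratum District I: (240/1440)²·149.4²/44 = 14.0911
  stratum District II: (140/1440)²·157.6²/34 = 6.90501
  stratum District III: (530/1440)²·217.2²/129 = 49.5401
  stratum District IV: (50/1440)²·165.8²/8 = 4.1428
  stratum District V: (480/1440)²·184.5²/117 = 32.3269
V_st = 107.006
V_srs = s²/n = 65924.5/332 = 198.568
Relative efficiency = V_srs / V_st = 198.568/107.006 = 1.8557

RE ≈ 1.856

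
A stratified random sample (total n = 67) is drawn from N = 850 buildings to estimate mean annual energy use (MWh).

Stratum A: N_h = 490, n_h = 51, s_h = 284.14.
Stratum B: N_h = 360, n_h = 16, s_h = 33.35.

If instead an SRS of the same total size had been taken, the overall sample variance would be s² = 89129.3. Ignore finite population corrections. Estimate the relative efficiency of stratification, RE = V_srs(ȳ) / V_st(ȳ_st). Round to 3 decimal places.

V̂(ȳ_st) = Σ W_h² s_h²/n_h, with W_h = N_h/N and N = 850:
  stratum A: (490/850)²·284.14²/51 = 526.076
  stratum B: (360/850)²·33.35²/16 = 12.4692
V_st = 538.546
V_srs = s²/n = 89129.3/67 = 1330.29
Relative efficiency = V_srs / V_st = 1330.29/538.546 = 2.4701

RE ≈ 2.470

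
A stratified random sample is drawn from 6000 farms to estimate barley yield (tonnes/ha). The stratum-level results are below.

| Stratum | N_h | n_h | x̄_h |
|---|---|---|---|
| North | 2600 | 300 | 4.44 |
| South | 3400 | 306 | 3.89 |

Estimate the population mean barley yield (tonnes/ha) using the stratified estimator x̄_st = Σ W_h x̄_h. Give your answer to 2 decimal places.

x̄_st ≈ 4.13

N = Σ N_h = 6000. Stratum weights W_h = N_h/N.
x̄_st = (2600·4.44 + 3400·3.89) / 6000 = 4.1283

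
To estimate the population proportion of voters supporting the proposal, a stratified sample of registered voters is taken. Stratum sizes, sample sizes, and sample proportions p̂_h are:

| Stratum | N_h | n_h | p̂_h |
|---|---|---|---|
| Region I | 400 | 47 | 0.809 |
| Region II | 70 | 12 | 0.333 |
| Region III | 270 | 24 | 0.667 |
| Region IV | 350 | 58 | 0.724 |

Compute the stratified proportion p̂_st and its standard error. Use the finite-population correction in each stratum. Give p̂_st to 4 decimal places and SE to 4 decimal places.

N = 1090; stratum weights W_h = N_h/N.
p̂_st = Σ W_h p̂_h = (400·0.809 + 70·0.333 + 270·0.667 + 350·0.724)/1090 = 0.71596
V̂(p̂_st) = Σ W_h² (1 − n_h/N_h) p̂_h(1−p̂_h)/(n_h−1):
  stratum Region I: (400/1090)²·(1 − 47/400)·0.809·0.191/46 = 0.000399214
  stratum Region II: (70/1090)²·(1 − 12/70)·0.333·0.667/11 = 6.90002e-05
  stratum Region III: (270/1090)²·(1 − 24/270)·0.667·0.333/23 = 0.000539869
  stratum Region IV: (350/1090)²·(1 − 58/350)·0.724·0.276/57 = 0.000301558
V̂(p̂_st) = 0.00130964; SE = √V̂ = 0.036189

p̂_st ≈ 0.7160, SE ≈ 0.0362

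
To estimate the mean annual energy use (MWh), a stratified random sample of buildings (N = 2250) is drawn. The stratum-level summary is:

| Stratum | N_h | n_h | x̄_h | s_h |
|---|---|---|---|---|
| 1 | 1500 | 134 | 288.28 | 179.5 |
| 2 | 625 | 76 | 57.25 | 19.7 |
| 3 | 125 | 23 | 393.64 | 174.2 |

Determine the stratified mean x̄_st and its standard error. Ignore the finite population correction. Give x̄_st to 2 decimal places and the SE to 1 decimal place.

x̄_st ≈ 229.96, SE ≈ 10.6

x̄_st = Σ W_h x̄_h = (1500·288.28 + 625·57.25 + 125·393.64)/2250 = 229.95833
V̂(x̄_st) = Σ W_h² s_h²/n_h, with W_h = N_h/N and N = 2250:
  stratum 1: (1500/2250)²·179.5²/134 = 106.867
  stratum 2: (625/2250)²·19.7²/76 = 0.394016
  stratum 3: (125/2250)²·174.2²/23 = 4.07215
V̂(x̄_st) = 111.333
SE(x̄_st) = √111.333 = 10.5514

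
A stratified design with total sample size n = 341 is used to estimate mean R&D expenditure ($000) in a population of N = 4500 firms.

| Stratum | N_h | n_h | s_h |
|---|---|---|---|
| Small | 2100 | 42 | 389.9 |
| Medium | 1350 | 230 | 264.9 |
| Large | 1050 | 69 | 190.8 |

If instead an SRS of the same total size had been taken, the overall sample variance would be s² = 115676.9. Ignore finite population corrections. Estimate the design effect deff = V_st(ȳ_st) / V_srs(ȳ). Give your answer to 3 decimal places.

V̂(ȳ_st) = Σ W_h² s_h²/n_h, with W_h = N_h/N and N = 4500:
  stratum Small: (2100/4500)²·389.9²/42 = 788.262
  stratum Medium: (1350/4500)²·264.9²/230 = 27.4586
  stratum Large: (1050/4500)²·190.8²/69 = 28.7251
V_st = 844.446
V_srs = s²/n = 115676.9/341 = 339.228
deff = V_st / V_srs = 844.446/339.228 = 2.4893

deff ≈ 2.489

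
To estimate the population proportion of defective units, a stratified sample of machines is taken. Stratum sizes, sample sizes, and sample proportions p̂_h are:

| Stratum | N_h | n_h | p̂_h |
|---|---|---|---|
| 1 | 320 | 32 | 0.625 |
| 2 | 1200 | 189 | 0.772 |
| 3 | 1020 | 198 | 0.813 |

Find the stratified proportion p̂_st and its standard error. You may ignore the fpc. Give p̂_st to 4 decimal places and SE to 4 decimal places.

p̂_st ≈ 0.7699, SE ≈ 0.0213

N = 2540; stratum weights W_h = N_h/N.
p̂_st = Σ W_h p̂_h = (320·0.625 + 1200·0.772 + 1020·0.813)/2540 = 0.76994
V̂(p̂_st) = Σ W_h² p̂_h(1−p̂_h)/(n_h−1):
  stratum 1: (320/2540)²·0.625·0.375/31 = 0.00012
  stratum 2: (1200/2540)²·0.772·0.228/188 = 0.000208973
  stratum 3: (1020/2540)²·0.813·0.187/197 = 0.000124451
V̂(p̂_st) = 0.000453424; SE = √V̂ = 0.0212938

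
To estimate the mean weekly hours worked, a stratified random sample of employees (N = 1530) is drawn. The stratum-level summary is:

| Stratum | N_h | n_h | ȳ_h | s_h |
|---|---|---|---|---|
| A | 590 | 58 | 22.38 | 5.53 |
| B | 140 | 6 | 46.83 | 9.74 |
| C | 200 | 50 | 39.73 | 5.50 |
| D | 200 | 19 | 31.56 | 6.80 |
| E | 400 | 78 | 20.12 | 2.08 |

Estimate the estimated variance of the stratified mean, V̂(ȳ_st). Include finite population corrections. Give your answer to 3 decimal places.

V̂(ȳ_st) ≈ 0.246

V̂(ȳ_st) = Σ W_h² (1 − n_h/N_h) s_h²/n_h, with W_h = N_h/N and N = 1530:
  stratum A: (590/1530)²·(1 − 58/590)·5.53²/58 = 0.0706973
  stratum B: (140/1530)²·(1 − 6/140)·9.74²/6 = 0.126712
  stratum C: (200/1530)²·(1 − 50/200)·5.50²/50 = 0.00775343
  stratum D: (200/1530)²·(1 − 19/200)·6.80²/19 = 0.0376348
  stratum E: (400/1530)²·(1 − 78/400)·2.08²/78 = 0.00305186
V̂(ȳ_st) = 0.245849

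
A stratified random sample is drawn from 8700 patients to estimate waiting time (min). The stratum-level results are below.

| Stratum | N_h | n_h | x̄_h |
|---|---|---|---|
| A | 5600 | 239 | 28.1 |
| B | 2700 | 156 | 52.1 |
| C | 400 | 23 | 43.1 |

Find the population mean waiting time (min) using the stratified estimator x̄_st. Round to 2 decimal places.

x̄_st ≈ 36.24

N = Σ N_h = 8700. Stratum weights W_h = N_h/N.
x̄_st = (5600·28.1 + 2700·52.1 + 400·43.1) / 8700 = 36.2379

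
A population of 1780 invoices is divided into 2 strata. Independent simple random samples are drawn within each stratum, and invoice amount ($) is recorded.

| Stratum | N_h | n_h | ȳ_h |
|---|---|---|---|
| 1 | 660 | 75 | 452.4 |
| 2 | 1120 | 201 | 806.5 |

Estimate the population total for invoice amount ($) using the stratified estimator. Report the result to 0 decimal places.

τ̂_st = Σ N_h ȳ_h = 660·452.4 + 1120·806.5 = 1201864

τ̂_st ≈ 1201864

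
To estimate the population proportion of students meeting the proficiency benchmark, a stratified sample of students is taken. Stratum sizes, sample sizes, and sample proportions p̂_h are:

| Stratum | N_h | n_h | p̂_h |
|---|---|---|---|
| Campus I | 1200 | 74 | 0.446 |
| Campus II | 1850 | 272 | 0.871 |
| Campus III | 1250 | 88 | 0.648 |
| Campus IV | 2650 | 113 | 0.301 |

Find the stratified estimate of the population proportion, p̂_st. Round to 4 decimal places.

N = 6950; stratum weights W_h = N_h/N.
p̂_st = Σ W_h p̂_h = (1200·0.446 + 1850·0.871 + 1250·0.648 + 2650·0.301)/6950 = 0.54017

p̂_st ≈ 0.5402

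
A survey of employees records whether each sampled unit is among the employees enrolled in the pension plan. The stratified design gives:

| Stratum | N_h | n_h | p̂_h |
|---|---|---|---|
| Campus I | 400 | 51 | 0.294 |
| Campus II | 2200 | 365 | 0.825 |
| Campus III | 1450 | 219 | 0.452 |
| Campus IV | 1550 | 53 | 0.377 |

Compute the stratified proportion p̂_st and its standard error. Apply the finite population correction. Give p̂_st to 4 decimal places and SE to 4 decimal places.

p̂_st ≈ 0.5665, SE ≈ 0.0216

N = 5600; stratum weights W_h = N_h/N.
p̂_st = Σ W_h p̂_h = (400·0.294 + 2200·0.825 + 1450·0.452 + 1550·0.377)/5600 = 0.56649
V̂(p̂_st) = Σ W_h² (1 − n_h/N_h) p̂_h(1−p̂_h)/(n_h−1):
  stratum Campus I: (400/5600)²·(1 − 51/400)·0.294·0.706/50 = 1.84795e-05
  stratum Campus II: (2200/5600)²·(1 − 365/2200)·0.825·0.175/364 = 5.10591e-05
  stratum Campus III: (1450/5600)²·(1 − 219/1450)·0.452·0.548/218 = 6.46714e-05
  stratum Campus IV: (1550/5600)²·(1 − 53/1550)·0.377·0.623/52 = 0.000334198
V̂(p̂_st) = 0.000468408; SE = √V̂ = 0.0216427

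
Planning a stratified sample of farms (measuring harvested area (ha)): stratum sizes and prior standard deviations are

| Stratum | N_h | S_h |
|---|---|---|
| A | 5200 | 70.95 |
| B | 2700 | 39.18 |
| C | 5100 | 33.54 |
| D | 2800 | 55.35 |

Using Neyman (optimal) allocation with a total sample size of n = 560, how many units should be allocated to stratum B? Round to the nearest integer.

74

Neyman allocation: n_h = n · N_h S_h / Σ N_i S_i, with n = 560.
  stratum A: N_h·S_h = 5200·70.95 = 368940.00
  stratum B: N_h·S_h = 2700·39.18 = 105786.00
  stratum C: N_h·S_h = 5100·33.54 = 171054.00
  stratum D: N_h·S_h = 2800·55.35 = 154980.00
Σ N_h S_h = 800760.00
n for stratum B = 560·105786.00/800760.00 = 73.980 → 74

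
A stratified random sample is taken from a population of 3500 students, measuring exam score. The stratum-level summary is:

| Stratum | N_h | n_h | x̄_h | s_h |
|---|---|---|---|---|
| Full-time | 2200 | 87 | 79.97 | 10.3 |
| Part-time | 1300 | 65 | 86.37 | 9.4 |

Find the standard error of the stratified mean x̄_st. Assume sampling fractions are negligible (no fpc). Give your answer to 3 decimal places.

V̂(x̄_st) = Σ W_h² s_h²/n_h, with W_h = N_h/N and N = 3500:
  stratum Full-time: (2200/3500)²·10.3²/87 = 0.481797
  stratum Part-time: (1300/3500)²·9.4²/65 = 0.18754
V̂(x̄_st) = 0.669337
SE(x̄_st) = √0.669337 = 0.81813

SE(x̄_st) ≈ 0.818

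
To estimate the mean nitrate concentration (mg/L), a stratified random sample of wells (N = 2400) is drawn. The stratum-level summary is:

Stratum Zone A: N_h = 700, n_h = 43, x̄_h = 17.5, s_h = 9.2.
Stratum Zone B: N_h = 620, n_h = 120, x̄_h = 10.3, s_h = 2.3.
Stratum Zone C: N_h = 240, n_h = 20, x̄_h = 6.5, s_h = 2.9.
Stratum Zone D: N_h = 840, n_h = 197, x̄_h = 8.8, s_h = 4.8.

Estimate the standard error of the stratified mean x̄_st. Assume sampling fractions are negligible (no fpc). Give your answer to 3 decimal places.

SE(x̄_st) ≈ 0.435

V̂(x̄_st) = Σ W_h² s_h²/n_h, with W_h = N_h/N and N = 2400:
  stratum Zone A: (700/2400)²·9.2²/43 = 0.167448
  stratum Zone B: (620/2400)²·2.3²/120 = 0.00294195
  stratum Zone C: (240/2400)²·2.9²/20 = 0.004205
  stratum Zone D: (840/2400)²·4.8²/197 = 0.0143269
V̂(x̄_st) = 0.188922
SE(x̄_st) = √0.188922 = 0.434652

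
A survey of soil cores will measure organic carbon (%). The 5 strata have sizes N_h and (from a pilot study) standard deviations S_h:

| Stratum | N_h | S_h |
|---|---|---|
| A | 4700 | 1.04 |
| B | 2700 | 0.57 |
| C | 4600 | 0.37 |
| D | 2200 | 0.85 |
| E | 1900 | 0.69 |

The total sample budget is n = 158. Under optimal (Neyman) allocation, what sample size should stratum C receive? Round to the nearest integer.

24

Neyman allocation: n_h = n · N_h S_h / Σ N_i S_i, with n = 158.
  stratum A: N_h·S_h = 4700·1.04 = 4888.00
  stratum B: N_h·S_h = 2700·0.57 = 1539.00
  stratum C: N_h·S_h = 4600·0.37 = 1702.00
  stratum D: N_h·S_h = 2200·0.85 = 1870.00
  stratum E: N_h·S_h = 1900·0.69 = 1311.00
Σ N_h S_h = 11310.00
n for stratum C = 158·1702.00/11310.00 = 23.777 → 24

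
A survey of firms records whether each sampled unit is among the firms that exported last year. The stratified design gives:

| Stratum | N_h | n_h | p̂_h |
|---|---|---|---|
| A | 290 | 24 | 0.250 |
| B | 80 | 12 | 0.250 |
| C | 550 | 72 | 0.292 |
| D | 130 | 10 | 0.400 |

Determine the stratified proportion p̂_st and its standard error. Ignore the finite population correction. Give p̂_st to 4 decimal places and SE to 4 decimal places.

N = 1050; stratum weights W_h = N_h/N.
p̂_st = Σ W_h p̂_h = (290·0.250 + 80·0.250 + 550·0.292 + 130·0.400)/1050 = 0.29057
V̂(p̂_st) = Σ W_h² p̂_h(1−p̂_h)/(n_h−1):
  stratum A: (290/1050)²·0.250·0.750/23 = 0.000621857
  stratum B: (80/1050)²·0.250·0.750/11 = 9.89487e-05
  stratum C: (550/1050)²·0.292·0.708/71 = 0.000798922
  stratum D: (130/1050)²·0.400·0.600/9 = 0.000408768
V̂(p̂_st) = 0.0019285; SE = √V̂ = 0.0439146

p̂_st ≈ 0.2906, SE ≈ 0.0439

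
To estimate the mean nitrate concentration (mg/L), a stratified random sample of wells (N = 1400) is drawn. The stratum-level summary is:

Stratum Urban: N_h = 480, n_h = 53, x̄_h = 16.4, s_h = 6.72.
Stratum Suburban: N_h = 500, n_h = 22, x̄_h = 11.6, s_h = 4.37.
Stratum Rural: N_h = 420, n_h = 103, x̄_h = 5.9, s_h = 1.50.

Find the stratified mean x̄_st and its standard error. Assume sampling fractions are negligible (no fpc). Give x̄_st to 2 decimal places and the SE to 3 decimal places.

x̄_st = Σ W_h x̄_h = (480·16.4 + 500·11.6 + 420·5.9)/1400 = 11.53571
V̂(x̄_st) = Σ W_h² s_h²/n_h, with W_h = N_h/N and N = 1400:
  stratum Urban: (480/1400)²·6.72²/53 = 0.100159
  stratum Suburban: (500/1400)²·4.37²/22 = 0.11072
  stratum Rural: (420/1400)²·1.50²/103 = 0.00196602
V̂(x̄_st) = 0.212844
SE(x̄_st) = √0.212844 = 0.461351

x̄_st ≈ 11.54, SE ≈ 0.461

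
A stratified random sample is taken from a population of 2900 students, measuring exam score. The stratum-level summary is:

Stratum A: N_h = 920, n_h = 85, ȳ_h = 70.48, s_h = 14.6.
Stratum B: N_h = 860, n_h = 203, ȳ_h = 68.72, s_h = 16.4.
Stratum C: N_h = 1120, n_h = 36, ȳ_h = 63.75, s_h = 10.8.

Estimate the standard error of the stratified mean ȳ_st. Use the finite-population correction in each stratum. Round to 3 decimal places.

SE(ȳ_st) ≈ 0.886

V̂(ȳ_st) = Σ W_h² (1 − n_h/N_h) s_h²/n_h, with W_h = N_h/N and N = 2900:
  stratum A: (920/2900)²·(1 − 85/920)·14.6²/85 = 0.229068
  stratum B: (860/2900)²·(1 − 203/860)·16.4²/203 = 0.0890142
  stratum C: (1120/2900)²·(1 − 36/1120)·10.8²/36 = 0.467731
V̂(ȳ_st) = 0.785814
SE(ȳ_st) = √0.785814 = 0.886461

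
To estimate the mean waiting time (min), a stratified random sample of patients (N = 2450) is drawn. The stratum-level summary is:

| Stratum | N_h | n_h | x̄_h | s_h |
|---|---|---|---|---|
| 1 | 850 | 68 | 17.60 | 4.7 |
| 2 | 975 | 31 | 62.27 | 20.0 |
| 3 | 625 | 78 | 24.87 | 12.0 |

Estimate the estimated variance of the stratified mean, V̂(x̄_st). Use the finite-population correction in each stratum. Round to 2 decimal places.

V̂(x̄_st) = Σ W_h² (1 − n_h/N_h) s_h²/n_h, with W_h = N_h/N and N = 2450:
  stratum 1: (850/2450)²·(1 − 68/850)·4.7²/68 = 0.0359733
  stratum 2: (975/2450)²·(1 − 31/975)·20.0²/31 = 1.97853
  stratum 3: (625/2450)²·(1 − 78/625)·12.0²/78 = 0.105148
V̂(x̄_st) = 2.11965

V̂(x̄_st) ≈ 2.12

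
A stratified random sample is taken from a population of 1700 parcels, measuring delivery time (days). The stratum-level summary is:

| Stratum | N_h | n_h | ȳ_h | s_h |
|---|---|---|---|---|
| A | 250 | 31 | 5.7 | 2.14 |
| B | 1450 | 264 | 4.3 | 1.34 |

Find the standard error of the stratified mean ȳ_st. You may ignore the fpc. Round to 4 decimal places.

SE(ȳ_st) ≈ 0.0902

V̂(ȳ_st) = Σ W_h² s_h²/n_h, with W_h = N_h/N and N = 1700:
  stratum A: (250/1700)²·2.14²/31 = 0.00319483
  stratum B: (1450/1700)²·1.34²/264 = 0.00494816
V̂(ȳ_st) = 0.00814299
SE(ȳ_st) = √0.00814299 = 0.0902385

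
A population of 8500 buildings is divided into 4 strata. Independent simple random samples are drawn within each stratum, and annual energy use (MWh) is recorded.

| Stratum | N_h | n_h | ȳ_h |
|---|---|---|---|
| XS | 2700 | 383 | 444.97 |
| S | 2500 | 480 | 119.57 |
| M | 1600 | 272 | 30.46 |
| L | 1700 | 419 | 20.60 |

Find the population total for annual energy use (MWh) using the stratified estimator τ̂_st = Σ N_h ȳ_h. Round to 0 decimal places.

τ̂_st = Σ N_h ȳ_h = 2700·444.97 + 2500·119.57 + 1600·30.46 + 1700·20.60 = 1584100

τ̂_st ≈ 1584100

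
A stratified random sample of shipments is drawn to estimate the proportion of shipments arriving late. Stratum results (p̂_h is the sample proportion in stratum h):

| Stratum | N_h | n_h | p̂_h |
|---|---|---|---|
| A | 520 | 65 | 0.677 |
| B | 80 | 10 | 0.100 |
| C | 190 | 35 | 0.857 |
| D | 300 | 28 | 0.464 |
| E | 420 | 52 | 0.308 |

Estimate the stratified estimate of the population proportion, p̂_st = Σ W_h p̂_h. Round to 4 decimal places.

p̂_st ≈ 0.5241

N = 1510; stratum weights W_h = N_h/N.
p̂_st = Σ W_h p̂_h = (520·0.677 + 80·0.100 + 190·0.857 + 300·0.464 + 420·0.308)/1510 = 0.52413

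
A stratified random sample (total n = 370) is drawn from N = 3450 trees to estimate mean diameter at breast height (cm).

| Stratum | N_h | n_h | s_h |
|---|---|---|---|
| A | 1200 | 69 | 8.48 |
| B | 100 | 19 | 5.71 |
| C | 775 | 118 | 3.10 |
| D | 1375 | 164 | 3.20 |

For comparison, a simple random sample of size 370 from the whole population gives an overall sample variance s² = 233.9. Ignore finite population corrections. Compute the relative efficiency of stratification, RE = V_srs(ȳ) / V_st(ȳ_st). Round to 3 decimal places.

RE ≈ 4.466

V̂(ȳ_st) = Σ W_h² s_h²/n_h, with W_h = N_h/N and N = 3450:
  stratum A: (1200/3450)²·8.48²/69 = 0.126086
  stratum B: (100/3450)²·5.71²/19 = 0.00144172
  stratum C: (775/3450)²·3.10²/118 = 0.00410967
  stratum D: (1375/3450)²·3.20²/164 = 0.00991798
V_st = 0.141555
V_srs = s²/n = 233.9/370 = 0.632162
Relative efficiency = V_srs / V_st = 0.632162/0.141555 = 4.4658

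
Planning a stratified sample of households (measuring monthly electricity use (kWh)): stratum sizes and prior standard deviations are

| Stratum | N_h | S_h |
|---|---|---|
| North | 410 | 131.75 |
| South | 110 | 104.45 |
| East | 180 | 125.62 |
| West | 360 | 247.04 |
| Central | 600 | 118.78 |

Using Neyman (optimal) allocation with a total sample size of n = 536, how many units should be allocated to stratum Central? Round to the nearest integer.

Neyman allocation: n_h = n · N_h S_h / Σ N_i S_i, with n = 536.
  stratum North: N_h·S_h = 410·131.75 = 54017.50
  stratum South: N_h·S_h = 110·104.45 = 11489.50
  stratum East: N_h·S_h = 180·125.62 = 22611.60
  stratum West: N_h·S_h = 360·247.04 = 88934.40
  stratum Central: N_h·S_h = 600·118.78 = 71268.00
Σ N_h S_h = 248321.00
n for stratum Central = 536·71268.00/248321.00 = 153.832 → 154

154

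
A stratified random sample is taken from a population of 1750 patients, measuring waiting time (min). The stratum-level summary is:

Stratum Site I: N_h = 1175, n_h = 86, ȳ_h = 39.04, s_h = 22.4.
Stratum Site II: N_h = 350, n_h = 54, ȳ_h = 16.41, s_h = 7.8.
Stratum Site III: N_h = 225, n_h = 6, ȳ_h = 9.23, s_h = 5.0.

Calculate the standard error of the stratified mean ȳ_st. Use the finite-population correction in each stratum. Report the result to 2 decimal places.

SE(ȳ_st) ≈ 1.59

V̂(ȳ_st) = Σ W_h² (1 − n_h/N_h) s_h²/n_h, with W_h = N_h/N and N = 1750:
  stratum Site I: (1175/1750)²·(1 − 86/1175)·22.4²/86 = 2.43774
  stratum Site II: (350/1750)²·(1 − 54/350)·7.8²/54 = 0.0381135
  stratum Site III: (225/1750)²·(1 − 6/225)·5.0²/6 = 0.0670408
V̂(ȳ_st) = 2.54289
SE(ȳ_st) = √2.54289 = 1.59465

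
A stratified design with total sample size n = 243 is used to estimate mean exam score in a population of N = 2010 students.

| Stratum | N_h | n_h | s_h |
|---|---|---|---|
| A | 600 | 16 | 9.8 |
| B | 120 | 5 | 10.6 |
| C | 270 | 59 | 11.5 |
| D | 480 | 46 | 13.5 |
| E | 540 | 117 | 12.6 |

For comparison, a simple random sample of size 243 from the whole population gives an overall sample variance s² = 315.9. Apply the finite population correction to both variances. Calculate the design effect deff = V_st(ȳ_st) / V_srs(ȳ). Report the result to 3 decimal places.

deff ≈ 0.796

V̂(ȳ_st) = Σ W_h² (1 − n_h/N_h) s_h²/n_h, with W_h = N_h/N and N = 2010:
  stratum A: (600/2010)²·(1 − 16/600)·9.8²/16 = 0.5206
  stratum B: (120/2010)²·(1 − 5/120)·10.6²/5 = 0.0767589
  stratum C: (270/2010)²·(1 − 59/270)·11.5²/59 = 0.0316081
  stratum D: (480/2010)²·(1 − 46/480)·13.5²/46 = 0.204291
  stratum E: (540/2010)²·(1 − 117/540)·12.6²/117 = 0.076718
V_st = 0.909976
V_srs = (1 − 243/2010)·315.9/243 = 1.14284
deff = V_st / V_srs = 0.909976/1.14284 = 0.7962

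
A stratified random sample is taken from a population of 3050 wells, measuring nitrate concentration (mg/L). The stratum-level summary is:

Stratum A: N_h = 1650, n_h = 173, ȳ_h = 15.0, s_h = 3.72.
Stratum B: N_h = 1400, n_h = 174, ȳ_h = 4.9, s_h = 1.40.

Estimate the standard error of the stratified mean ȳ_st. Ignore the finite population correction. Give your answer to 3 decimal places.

V̂(ȳ_st) = Σ W_h² s_h²/n_h, with W_h = N_h/N and N = 3050:
  stratum A: (1650/3050)²·3.72²/173 = 0.0234104
  stratum B: (1400/3050)²·1.40²/174 = 0.00237336
V̂(ȳ_st) = 0.0257837
SE(ȳ_st) = √0.0257837 = 0.160573

SE(ȳ_st) ≈ 0.161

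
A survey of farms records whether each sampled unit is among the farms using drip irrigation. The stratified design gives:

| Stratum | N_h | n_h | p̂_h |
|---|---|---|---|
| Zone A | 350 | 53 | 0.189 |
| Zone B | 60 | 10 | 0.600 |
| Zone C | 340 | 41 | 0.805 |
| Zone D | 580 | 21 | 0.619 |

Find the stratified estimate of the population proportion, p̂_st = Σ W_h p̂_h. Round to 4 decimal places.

N = 1330; stratum weights W_h = N_h/N.
p̂_st = Σ W_h p̂_h = (350·0.189 + 60·0.600 + 340·0.805 + 580·0.619)/1330 = 0.55253

p̂_st ≈ 0.5525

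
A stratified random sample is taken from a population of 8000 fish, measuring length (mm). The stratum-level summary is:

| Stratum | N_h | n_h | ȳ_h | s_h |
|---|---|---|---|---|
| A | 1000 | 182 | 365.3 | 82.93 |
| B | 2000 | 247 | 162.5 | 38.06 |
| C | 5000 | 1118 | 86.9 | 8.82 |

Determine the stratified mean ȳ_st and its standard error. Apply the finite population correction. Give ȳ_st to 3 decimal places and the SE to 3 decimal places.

ȳ_st = Σ W_h ȳ_h = (1000·365.3 + 2000·162.5 + 5000·86.9)/8000 = 140.60000
V̂(ȳ_st) = Σ W_h² (1 − n_h/N_h) s_h²/n_h, with W_h = N_h/N and N = 8000:
  stratum A: (1000/8000)²·(1 − 182/1000)·82.93²/182 = 0.482976
  stratum B: (2000/8000)²·(1 − 247/2000)·38.06²/247 = 0.321272
  stratum C: (5000/8000)²·(1 − 1118/5000)·8.82²/1118 = 0.0211028
V̂(ȳ_st) = 0.82535
SE(ȳ_st) = √0.82535 = 0.908488

ȳ_st ≈ 140.600, SE ≈ 0.908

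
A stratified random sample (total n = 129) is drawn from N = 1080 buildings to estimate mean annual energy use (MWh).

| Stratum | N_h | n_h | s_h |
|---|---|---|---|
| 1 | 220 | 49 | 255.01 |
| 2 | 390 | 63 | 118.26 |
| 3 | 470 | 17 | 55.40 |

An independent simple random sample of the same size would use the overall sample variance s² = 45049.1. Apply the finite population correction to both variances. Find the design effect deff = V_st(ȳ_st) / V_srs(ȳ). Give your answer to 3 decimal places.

V̂(ȳ_st) = Σ W_h² (1 − n_h/N_h) s_h²/n_h, with W_h = N_h/N and N = 1080:
  stratum 1: (220/1080)²·(1 − 49/220)·255.01²/49 = 42.8045
  stratum 2: (390/1080)²·(1 − 63/390)·118.26²/63 = 24.2717
  stratum 3: (470/1080)²·(1 − 17/470)·55.40²/17 = 32.9548
V_st = 100.031
V_srs = (1 − 129/1080)·45049.1/129 = 307.506
deff = V_st / V_srs = 100.031/307.506 = 0.3253

deff ≈ 0.325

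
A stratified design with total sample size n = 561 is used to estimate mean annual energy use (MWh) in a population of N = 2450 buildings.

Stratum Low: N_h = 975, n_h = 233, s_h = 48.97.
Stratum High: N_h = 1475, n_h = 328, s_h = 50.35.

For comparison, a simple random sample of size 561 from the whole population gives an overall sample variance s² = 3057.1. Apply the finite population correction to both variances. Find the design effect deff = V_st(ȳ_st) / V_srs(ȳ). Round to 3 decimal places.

deff ≈ 0.814

V̂(ȳ_st) = Σ W_h² (1 − n_h/N_h) s_h²/n_h, with W_h = N_h/N and N = 2450:
  stratum Low: (975/2450)²·(1 − 233/975)·48.97²/233 = 1.24045
  stratum High: (1475/2450)²·(1 − 328/1475)·50.35²/328 = 2.17845
V_st = 3.41891
V_srs = (1 − 561/2450)·3057.1/561 = 4.20158
deff = V_st / V_srs = 3.41891/4.20158 = 0.8137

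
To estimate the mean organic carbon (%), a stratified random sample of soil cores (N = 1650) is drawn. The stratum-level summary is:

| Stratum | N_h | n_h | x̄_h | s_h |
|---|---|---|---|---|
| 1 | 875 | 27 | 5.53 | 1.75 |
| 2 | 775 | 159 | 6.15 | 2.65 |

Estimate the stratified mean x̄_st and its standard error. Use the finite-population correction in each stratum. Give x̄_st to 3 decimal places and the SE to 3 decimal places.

x̄_st = Σ W_h x̄_h = (875·5.53 + 775·6.15)/1650 = 5.82121
V̂(x̄_st) = Σ W_h² (1 − n_h/N_h) s_h²/n_h, with W_h = N_h/N and N = 1650:
  stratum 1: (875/1650)²·(1 − 27/875)·1.75²/27 = 0.0309135
  stratum 2: (775/1650)²·(1 − 159/775)·2.65²/159 = 0.00774478
V̂(x̄_st) = 0.0386583
SE(x̄_st) = √0.0386583 = 0.196617

x̄_st ≈ 5.821, SE ≈ 0.197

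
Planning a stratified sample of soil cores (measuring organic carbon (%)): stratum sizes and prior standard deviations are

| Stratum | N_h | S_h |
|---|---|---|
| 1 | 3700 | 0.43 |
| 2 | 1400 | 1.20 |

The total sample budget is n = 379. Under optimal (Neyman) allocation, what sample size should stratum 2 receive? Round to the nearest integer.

195

Neyman allocation: n_h = n · N_h S_h / Σ N_i S_i, with n = 379.
  stratum 1: N_h·S_h = 3700·0.43 = 1591.00
  stratum 2: N_h·S_h = 1400·1.20 = 1680.00
Σ N_h S_h = 3271.00
n for stratum 2 = 379·1680.00/3271.00 = 194.656 → 195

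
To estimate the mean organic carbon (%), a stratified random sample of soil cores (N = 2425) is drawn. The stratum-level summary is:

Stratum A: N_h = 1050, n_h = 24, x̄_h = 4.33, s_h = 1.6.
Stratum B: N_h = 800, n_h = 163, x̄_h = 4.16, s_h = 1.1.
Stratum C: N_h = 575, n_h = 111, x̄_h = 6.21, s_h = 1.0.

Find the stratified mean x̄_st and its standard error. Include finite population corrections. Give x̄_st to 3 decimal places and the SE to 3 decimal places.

x̄_st = Σ W_h x̄_h = (1050·4.33 + 800·4.16 + 575·6.21)/2425 = 4.71969
V̂(x̄_st) = Σ W_h² (1 − n_h/N_h) s_h²/n_h, with W_h = N_h/N and N = 2425:
  stratum A: (1050/2425)²·(1 − 24/1050)·1.6²/24 = 0.0195408
  stratum B: (800/2425)²·(1 − 163/800)·1.1²/163 = 0.000643285
  stratum C: (575/2425)²·(1 − 111/575)·1.0²/111 = 0.000408733
V̂(x̄_st) = 0.0205928
SE(x̄_st) = √0.0205928 = 0.143502

x̄_st ≈ 4.720, SE ≈ 0.144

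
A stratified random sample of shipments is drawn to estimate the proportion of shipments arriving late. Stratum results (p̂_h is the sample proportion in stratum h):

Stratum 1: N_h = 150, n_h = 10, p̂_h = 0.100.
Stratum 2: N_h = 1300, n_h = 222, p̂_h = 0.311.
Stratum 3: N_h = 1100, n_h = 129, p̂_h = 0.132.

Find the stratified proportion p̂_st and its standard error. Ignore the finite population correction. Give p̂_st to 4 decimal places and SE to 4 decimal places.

N = 2550; stratum weights W_h = N_h/N.
p̂_st = Σ W_h p̂_h = (150·0.100 + 1300·0.311 + 1100·0.132)/2550 = 0.22137
V̂(p̂_st) = Σ W_h² p̂_h(1−p̂_h)/(n_h−1):
  stratum 1: (150/2550)²·0.100·0.900/9 = 3.46021e-05
  stratum 2: (1300/2550)²·0.311·0.689/221 = 0.000251996
  stratum 3: (1100/2550)²·0.132·0.868/128 = 0.000166567
V̂(p̂_st) = 0.000453165; SE = √V̂ = 0.0212877

p̂_st ≈ 0.2214, SE ≈ 0.0213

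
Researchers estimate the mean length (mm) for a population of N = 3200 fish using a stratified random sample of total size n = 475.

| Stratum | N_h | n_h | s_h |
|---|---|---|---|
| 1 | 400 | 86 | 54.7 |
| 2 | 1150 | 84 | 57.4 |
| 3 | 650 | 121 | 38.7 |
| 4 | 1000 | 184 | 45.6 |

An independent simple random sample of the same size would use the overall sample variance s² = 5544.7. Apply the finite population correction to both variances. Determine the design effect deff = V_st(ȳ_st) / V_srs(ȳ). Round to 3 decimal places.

V̂(ȳ_st) = Σ W_h² (1 − n_h/N_h) s_h²/n_h, with W_h = N_h/N and N = 3200:
  stratum 1: (400/3200)²·(1 − 86/400)·54.7²/86 = 0.426742
  stratum 2: (1150/3200)²·(1 − 84/1150)·57.4²/84 = 4.69569
  stratum 3: (650/3200)²·(1 − 121/650)·38.7²/121 = 0.415629
  stratum 4: (1000/3200)²·(1 − 184/1000)·45.6²/184 = 0.900538
V_st = 6.4386
V_srs = (1 − 475/3200)·5544.7/475 = 9.94033
deff = V_st / V_srs = 6.4386/9.94033 = 0.6477

deff ≈ 0.648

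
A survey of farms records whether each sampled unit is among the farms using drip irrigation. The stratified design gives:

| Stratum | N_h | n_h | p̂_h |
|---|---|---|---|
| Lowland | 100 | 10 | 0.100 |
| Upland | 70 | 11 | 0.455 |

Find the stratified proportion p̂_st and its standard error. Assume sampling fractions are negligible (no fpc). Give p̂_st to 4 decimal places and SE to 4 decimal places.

N = 170; stratum weights W_h = N_h/N.
p̂_st = Σ W_h p̂_h = (100·0.100 + 70·0.455)/170 = 0.24618
V̂(p̂_st) = Σ W_h² p̂_h(1−p̂_h)/(n_h−1):
  stratum Lowland: (100/170)²·0.100·0.900/9 = 0.00346021
  stratum Upland: (70/170)²·0.455·0.545/10 = 0.00420442
V̂(p̂_st) = 0.00766463; SE = √V̂ = 0.0875479

p̂_st ≈ 0.2462, SE ≈ 0.0875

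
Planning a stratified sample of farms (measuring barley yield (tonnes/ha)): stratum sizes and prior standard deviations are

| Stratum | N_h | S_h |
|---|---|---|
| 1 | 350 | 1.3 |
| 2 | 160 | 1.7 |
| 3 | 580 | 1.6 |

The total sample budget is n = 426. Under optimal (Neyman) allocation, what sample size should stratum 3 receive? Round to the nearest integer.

239

Neyman allocation: n_h = n · N_h S_h / Σ N_i S_i, with n = 426.
  stratum 1: N_h·S_h = 350·1.3 = 455.00
  stratum 2: N_h·S_h = 160·1.7 = 272.00
  stratum 3: N_h·S_h = 580·1.6 = 928.00
Σ N_h S_h = 1655.00
n for stratum 3 = 426·928.00/1655.00 = 238.869 → 239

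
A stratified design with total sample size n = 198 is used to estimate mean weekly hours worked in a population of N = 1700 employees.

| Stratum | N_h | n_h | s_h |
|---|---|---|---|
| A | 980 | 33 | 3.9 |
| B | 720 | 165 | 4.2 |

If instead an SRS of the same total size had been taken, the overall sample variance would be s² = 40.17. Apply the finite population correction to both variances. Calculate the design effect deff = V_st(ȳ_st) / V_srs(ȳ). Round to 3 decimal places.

V̂(ȳ_st) = Σ W_h² (1 − n_h/N_h) s_h²/n_h, with W_h = N_h/N and N = 1700:
  stratum A: (980/1700)²·(1 − 33/980)·3.9²/33 = 0.148011
  stratum B: (720/1700)²·(1 − 165/720)·4.2²/165 = 0.0147823
V_st = 0.162793
V_srs = (1 − 198/1700)·40.17/198 = 0.179249
deff = V_st / V_srs = 0.162793/0.179249 = 0.9082

deff ≈ 0.908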